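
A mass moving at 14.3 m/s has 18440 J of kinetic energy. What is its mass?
m = 2·KE/v² = 2·18440/(14.3)² = 180.4 kg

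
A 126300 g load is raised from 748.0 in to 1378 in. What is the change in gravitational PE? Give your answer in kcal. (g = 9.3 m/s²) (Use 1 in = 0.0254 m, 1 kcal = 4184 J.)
Convert to SI: m = 126.3 kg, Δh = 16.002 m
ΔPE = mgΔh = (126.3)(9.3)(16.002) = 18795.8 J = 4.492 kcal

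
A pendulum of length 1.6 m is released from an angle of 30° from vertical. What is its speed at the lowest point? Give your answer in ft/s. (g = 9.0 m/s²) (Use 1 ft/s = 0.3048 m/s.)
h = L(1 − cosθ) = 1.6(1 − cos30°) = 0.214359 m
v = √(2gh) = √(2·9.0·0.214359) = 1.9643 m/s = 6.445 ft/s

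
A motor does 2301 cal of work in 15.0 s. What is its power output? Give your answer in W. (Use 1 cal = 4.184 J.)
Convert to SI: W = 9627.38 J, t = 15.0 s
P = W/t = 9627.38/15.0 = 641.8 W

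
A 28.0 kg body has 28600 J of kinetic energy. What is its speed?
v = √(2·KE/m) = √(2·28600/28.0) = 45.2 m/s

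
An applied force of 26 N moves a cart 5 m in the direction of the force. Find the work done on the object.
W = F·d = (26)(5) = 130.0 J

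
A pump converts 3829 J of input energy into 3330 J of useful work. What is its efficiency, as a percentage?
η = W_out/W_in = 3330/3829 = 86.97%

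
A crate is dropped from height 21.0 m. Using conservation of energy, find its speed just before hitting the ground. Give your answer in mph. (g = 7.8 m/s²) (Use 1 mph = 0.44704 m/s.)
mgh = ½mv² ⇒ v = √(2gh) = √(2·7.8·21.0) = 18.0997 m/s = 40.49 mph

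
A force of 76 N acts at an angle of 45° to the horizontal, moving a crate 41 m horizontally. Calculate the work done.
W = F·d·cosθ = (76)(41)cos(45°) = 2203 J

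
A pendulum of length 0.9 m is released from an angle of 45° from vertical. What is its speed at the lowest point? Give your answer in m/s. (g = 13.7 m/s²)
h = L(1 − cosθ) = 0.9(1 − cos45°) = 0.263604 m
v = √(2gh) = √(2·13.7·0.263604) = 2.688 m/s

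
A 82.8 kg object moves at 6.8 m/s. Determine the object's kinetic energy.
KE = ½mv² = ½(82.8)(6.8)² = 1914 J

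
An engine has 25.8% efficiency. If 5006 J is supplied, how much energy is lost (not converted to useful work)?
W_lost = W_in(1 − η) = 5006·(1 − 0.258) = 3714 J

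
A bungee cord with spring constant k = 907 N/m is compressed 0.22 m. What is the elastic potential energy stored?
PE = ½kx² = ½(907)(0.22)² = 21.95 J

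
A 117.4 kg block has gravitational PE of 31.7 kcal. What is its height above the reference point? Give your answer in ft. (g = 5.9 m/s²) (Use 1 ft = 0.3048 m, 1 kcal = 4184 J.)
Convert to SI: m = 117.4 kg, PE = 132633 J
h = PE/(mg) = 132633/(117.4·5.9) = 191.483 m = 628.2 ft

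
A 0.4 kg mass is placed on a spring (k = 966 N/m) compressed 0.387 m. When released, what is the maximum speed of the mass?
½kx² = ½mv² ⇒ v = x√(k/m) = (0.387)√(966/0.4) = 19.02 m/s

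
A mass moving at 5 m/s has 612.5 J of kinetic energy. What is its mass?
m = 2·KE/v² = 2·612.5/(5)² = 49.0 kg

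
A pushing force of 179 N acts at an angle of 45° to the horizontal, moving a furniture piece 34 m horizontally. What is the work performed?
W = F·d·cosθ = (179)(34)cos(45°) = 4303 J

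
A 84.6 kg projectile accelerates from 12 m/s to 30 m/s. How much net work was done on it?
W = ΔKE = ½m(v₂² − v₁²) = ½(84.6)(30² − 12²) = 31978.8 J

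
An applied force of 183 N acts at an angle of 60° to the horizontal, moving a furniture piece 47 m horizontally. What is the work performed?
W = F·d·cosθ = (183)(47)cos(60°) = 4301 J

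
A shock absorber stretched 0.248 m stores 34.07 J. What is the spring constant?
k = 2·PE/x² = 2·34.07/(0.248)² = 1108 N/m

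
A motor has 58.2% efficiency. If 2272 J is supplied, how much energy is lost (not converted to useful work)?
W_lost = W_in(1 − η) = 2272·(1 − 0.582) = 949.7 J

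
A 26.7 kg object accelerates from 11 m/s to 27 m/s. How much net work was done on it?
W = ΔKE = ½m(v₂² − v₁²) = ½(26.7)(27² − 11²) = 8116.8 J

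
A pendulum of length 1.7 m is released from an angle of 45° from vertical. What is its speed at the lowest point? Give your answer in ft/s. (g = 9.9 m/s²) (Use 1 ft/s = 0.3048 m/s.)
h = L(1 − cosθ) = 1.7(1 − cos45°) = 0.497918 m
v = √(2gh) = √(2·9.9·0.497918) = 3.13987 m/s = 10.3 ft/s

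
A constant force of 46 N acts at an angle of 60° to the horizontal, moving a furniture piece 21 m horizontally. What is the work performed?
W = F·d·cosθ = (46)(21)cos(60°) = 483.0 J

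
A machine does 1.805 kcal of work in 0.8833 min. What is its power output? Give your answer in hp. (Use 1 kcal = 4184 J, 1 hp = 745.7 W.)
Convert to SI: W = 7552.12 J, t = 52.998 s
P = W/t = 7552.12/52.998 = 142.498 W = 0.1911 hp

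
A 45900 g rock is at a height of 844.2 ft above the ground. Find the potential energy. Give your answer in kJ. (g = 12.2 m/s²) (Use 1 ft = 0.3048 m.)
Convert to SI: m = 45.9 kg, h = 257.312 m
PE = mgh = (45.9)(12.2)(257.312) = 144090 J = 144.1 kJ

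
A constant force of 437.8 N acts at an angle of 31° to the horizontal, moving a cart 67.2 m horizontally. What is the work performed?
W = F·d·cosθ = (437.8)(67.2)cos(31°) = 25220 J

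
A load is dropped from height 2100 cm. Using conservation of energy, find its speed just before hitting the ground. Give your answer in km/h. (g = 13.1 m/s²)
Convert to SI: h = 21.0 m
mgh = ½mv² ⇒ v = √(2gh) = √(2·13.1·21.0) = 23.4563 m/s = 84.44 km/h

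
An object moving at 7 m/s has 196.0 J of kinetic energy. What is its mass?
m = 2·KE/v² = 2·196.0/(7)² = 8.0 kg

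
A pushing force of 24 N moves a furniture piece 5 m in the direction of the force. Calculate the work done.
W = F·d = (24)(5) = 120.0 J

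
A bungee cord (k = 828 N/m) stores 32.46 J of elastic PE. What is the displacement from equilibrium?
x = √(2·PE/k) = √(2·32.46/828) = 0.28 m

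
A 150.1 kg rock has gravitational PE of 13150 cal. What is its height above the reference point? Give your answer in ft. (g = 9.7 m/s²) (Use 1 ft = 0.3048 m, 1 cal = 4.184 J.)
Convert to SI: m = 150.1 kg, PE = 55019.6 J
h = PE/(mg) = 55019.6/(150.1·9.7) = 37.789 m = 124.0 ft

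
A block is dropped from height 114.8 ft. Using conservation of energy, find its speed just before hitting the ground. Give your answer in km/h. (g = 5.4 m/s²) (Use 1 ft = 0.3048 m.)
Convert to SI: h = 34.991 m
mgh = ½mv² ⇒ v = √(2gh) = √(2·5.4·34.991) = 19.4397 m/s = 69.98 km/h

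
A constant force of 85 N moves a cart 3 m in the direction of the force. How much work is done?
W = F·d = (85)(3) = 255.0 J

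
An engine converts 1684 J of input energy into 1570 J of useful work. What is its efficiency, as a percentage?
η = W_out/W_in = 1570/1684 = 93.23%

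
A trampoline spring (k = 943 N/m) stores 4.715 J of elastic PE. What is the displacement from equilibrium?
x = √(2·PE/k) = √(2·4.715/943) = 0.1 m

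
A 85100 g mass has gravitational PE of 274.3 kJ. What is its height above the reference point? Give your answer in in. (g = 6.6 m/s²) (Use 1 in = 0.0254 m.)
Convert to SI: m = 85.1 kg, PE = 274300 J
h = PE/(mg) = 274300/(85.1·6.6) = 488.374 m = 19230 in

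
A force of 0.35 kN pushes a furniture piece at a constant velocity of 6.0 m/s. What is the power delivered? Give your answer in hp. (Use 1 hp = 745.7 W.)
Convert to SI: F = 350.0 N, v = 6.0 m/s
P = Fv = (350.0)(6.0) = 2100.0 W = 2.816 hp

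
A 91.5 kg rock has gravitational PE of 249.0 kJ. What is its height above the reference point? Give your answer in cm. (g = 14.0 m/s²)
Convert to SI: m = 91.5 kg, PE = 249000 J
h = PE/(mg) = 249000/(91.5·14.0) = 194.379 m = 19440 cm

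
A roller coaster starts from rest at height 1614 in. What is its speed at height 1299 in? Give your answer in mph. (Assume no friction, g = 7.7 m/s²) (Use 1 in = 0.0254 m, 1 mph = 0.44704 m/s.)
Convert to SI: h₁−h₂ = 8.001 m
mgh₁ = mgh₂ + ½mv² ⇒ v = √(2g(h₁−h₂)) = √(2·7.7·8.001) = 11.1002 m/s = 24.83 mph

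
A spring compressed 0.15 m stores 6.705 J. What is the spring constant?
k = 2·PE/x² = 2·6.705/(0.15)² = 596.0 N/m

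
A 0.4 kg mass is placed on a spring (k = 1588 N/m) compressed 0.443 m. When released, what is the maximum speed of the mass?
½kx² = ½mv² ⇒ v = x√(k/m) = (0.443)√(1588/0.4) = 27.91 m/s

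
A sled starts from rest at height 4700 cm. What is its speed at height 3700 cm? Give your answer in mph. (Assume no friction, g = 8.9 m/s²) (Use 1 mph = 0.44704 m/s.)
Convert to SI: h₁−h₂ = 10.0 m
mgh₁ = mgh₂ + ½mv² ⇒ v = √(2g(h₁−h₂)) = √(2·8.9·10.0) = 13.3417 m/s = 29.84 mph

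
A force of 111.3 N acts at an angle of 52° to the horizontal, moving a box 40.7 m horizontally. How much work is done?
W = F·d·cosθ = (111.3)(40.7)cos(52°) = 2789 J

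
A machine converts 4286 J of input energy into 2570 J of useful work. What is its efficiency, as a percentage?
η = W_out/W_in = 2570/4286 = 59.96%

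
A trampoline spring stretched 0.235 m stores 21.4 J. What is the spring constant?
k = 2·PE/x² = 2·21.4/(0.235)² = 775.0 N/m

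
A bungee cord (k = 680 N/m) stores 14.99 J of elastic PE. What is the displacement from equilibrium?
x = √(2·PE/k) = √(2·14.99/680) = 0.21 m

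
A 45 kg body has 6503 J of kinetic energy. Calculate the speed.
v = √(2·KE/m) = √(2·6503/45) = 17.0 m/s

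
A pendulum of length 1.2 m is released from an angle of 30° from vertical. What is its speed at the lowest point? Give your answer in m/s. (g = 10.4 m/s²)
h = L(1 − cosθ) = 1.2(1 − cos30°) = 0.16077 m
v = √(2gh) = √(2·10.4·0.16077) = 1.829 m/s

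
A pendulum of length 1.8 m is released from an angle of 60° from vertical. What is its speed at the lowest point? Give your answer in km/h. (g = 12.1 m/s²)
h = L(1 − cosθ) = 1.8(1 − cos60°) = 0.9 m
v = √(2gh) = √(2·12.1·0.9) = 4.6669 m/s = 16.8 km/h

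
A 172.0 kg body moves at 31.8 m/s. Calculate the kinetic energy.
KE = ½mv² = ½(172.0)(31.8)² = 86970 J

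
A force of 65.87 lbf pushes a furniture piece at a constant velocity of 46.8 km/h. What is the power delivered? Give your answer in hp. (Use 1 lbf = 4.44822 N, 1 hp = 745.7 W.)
Convert to SI: F = 293.004 N, v = 13.0 m/s
P = Fv = (293.004)(13.0) = 3809.06 W = 5.108 hp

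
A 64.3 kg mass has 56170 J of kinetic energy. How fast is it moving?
v = √(2·KE/m) = √(2·56170/64.3) = 41.8 m/s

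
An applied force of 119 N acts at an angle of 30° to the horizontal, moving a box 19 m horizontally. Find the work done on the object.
W = F·d·cosθ = (119)(19)cos(30°) = 1958 J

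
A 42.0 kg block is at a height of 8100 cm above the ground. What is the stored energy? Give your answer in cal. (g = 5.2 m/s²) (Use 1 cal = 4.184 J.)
Convert to SI: m = 42.0 kg, h = 81.0 m
PE = mgh = (42.0)(5.2)(81.0) = 17690.4 J = 4228 cal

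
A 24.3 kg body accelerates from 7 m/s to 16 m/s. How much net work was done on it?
W = ΔKE = ½m(v₂² − v₁²) = ½(24.3)(16² − 7²) = 2515.05 J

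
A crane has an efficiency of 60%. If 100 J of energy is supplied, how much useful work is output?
W_out = η·W_in = 0.6·100 = 60.0 J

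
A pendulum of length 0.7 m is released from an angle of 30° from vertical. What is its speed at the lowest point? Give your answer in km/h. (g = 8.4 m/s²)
h = L(1 − cosθ) = 0.7(1 − cos30°) = 0.0937822 m
v = √(2gh) = √(2·8.4·0.0937822) = 1.25521 m/s = 4.519 km/h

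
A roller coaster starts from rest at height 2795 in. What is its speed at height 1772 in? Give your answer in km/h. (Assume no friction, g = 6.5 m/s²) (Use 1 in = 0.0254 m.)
Convert to SI: h₁−h₂ = 25.9842 m
mgh₁ = mgh₂ + ½mv² ⇒ v = √(2g(h₁−h₂)) = √(2·6.5·25.9842) = 18.3792 m/s = 66.17 km/h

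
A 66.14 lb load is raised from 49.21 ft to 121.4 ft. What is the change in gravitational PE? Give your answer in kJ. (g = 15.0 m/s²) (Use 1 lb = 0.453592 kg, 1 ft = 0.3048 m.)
Convert to SI: m = 30.0006 kg, Δh = 22.0035 m
ΔPE = mgΔh = (30.0006)(15.0)(22.0035) = 9901.77 J = 9.902 kJ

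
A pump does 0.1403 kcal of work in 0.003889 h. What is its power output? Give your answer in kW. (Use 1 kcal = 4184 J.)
Convert to SI: W = 587.015 J, t = 14.0004 s
P = W/t = 587.015/14.0004 = 41.9285 W = 0.04193 kW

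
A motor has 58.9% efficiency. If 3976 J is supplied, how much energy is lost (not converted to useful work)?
W_lost = W_in(1 − η) = 3976·(1 − 0.589) = 1634 J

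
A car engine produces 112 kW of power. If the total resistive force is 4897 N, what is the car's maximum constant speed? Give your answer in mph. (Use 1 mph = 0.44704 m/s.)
P = Fv ⇒ v = P/F = 112000 W/4897.0 N = 22.8711 m/s = 51.16 mph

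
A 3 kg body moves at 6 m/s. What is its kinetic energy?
KE = ½mv² = ½(3)(6)² = 54.0 J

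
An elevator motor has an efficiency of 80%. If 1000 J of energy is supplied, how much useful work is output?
W_out = η·W_in = 0.8·1000 = 800.0 J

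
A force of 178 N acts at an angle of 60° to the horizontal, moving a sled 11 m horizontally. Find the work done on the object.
W = F·d·cosθ = (178)(11)cos(60°) = 979.0 J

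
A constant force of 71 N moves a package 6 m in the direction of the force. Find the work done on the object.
W = F·d = (71)(6) = 426.0 J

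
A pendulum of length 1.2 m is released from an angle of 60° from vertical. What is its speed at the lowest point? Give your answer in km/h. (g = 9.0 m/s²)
h = L(1 − cosθ) = 1.2(1 − cos60°) = 0.6 m
v = √(2gh) = √(2·9.0·0.6) = 3.28634 m/s = 11.83 km/h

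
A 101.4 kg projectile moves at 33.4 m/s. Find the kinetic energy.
KE = ½mv² = ½(101.4)(33.4)² = 56560 J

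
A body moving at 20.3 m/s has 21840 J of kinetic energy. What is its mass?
m = 2·KE/v² = 2·21840/(20.3)² = 106.0 kg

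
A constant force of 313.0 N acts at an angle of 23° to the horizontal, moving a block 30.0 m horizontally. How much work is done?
W = F·d·cosθ = (313.0)(30.0)cos(23°) = 8644 J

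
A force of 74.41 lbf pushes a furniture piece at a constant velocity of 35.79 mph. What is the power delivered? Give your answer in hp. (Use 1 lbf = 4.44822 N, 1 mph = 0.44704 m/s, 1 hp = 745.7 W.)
Convert to SI: F = 330.992 N, v = 15.9996 m/s
P = Fv = (330.992)(15.9996) = 5295.73 W = 7.102 hp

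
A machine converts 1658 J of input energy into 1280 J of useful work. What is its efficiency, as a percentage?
η = W_out/W_in = 1280/1658 = 77.2%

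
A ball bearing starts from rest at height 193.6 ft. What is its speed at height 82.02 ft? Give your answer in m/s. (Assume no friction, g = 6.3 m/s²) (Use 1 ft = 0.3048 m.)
Convert to SI: h₁−h₂ = 34.0096 m
mgh₁ = mgh₂ + ½mv² ⇒ v = √(2g(h₁−h₂)) = √(2·6.3·34.0096) = 20.7 m/s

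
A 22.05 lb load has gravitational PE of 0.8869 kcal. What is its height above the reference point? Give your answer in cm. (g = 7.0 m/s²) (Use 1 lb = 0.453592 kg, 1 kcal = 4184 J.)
Convert to SI: m = 10.0017 kg, PE = 3710.79 J
h = PE/(mg) = 3710.79/(10.0017·7.0) = 53.0023 m = 5300 cm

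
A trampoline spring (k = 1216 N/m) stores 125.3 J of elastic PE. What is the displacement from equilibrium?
x = √(2·PE/k) = √(2·125.3/1216) = 0.454 m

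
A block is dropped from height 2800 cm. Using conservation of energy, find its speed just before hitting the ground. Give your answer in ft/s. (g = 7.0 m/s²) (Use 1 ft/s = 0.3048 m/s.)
Convert to SI: h = 28.0 m
mgh = ½mv² ⇒ v = √(2gh) = √(2·7.0·28.0) = 19.799 m/s = 64.96 ft/s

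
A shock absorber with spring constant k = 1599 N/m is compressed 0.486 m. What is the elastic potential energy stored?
PE = ½kx² = ½(1599)(0.486)² = 188.8 J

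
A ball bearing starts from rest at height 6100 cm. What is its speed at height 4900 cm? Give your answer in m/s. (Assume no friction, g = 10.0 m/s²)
Convert to SI: h₁−h₂ = 12.0 m
mgh₁ = mgh₂ + ½mv² ⇒ v = √(2g(h₁−h₂)) = √(2·10.0·12.0) = 15.49 m/s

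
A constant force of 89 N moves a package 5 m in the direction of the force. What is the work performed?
W = F·d = (89)(5) = 445.0 J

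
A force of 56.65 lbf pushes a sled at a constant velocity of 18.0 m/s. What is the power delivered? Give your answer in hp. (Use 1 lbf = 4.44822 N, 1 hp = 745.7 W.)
Convert to SI: F = 251.992 N, v = 18.0 m/s
P = Fv = (251.992)(18.0) = 4535.85 W = 6.083 hp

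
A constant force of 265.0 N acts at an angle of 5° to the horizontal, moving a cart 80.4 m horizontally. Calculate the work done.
W = F·d·cosθ = (265.0)(80.4)cos(5°) = 21220 J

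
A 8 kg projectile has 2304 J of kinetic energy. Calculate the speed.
v = √(2·KE/m) = √(2·2304/8) = 24.0 m/s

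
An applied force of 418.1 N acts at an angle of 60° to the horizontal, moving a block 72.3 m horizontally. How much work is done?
W = F·d·cosθ = (418.1)(72.3)cos(60°) = 15110 J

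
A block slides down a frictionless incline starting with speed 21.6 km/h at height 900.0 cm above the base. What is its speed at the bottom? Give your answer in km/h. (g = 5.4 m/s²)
Convert to SI: v₀ = 6.0 m/s, h = 9.0 m
½mv₀² + mgh = ½mv² ⇒ v = √(v₀² + 2gh) = √(6.0² + 2·5.4·9.0) = 11.5412 m/s = 41.55 km/h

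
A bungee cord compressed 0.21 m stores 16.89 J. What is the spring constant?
k = 2·PE/x² = 2·16.89/(0.21)² = 766.0 N/m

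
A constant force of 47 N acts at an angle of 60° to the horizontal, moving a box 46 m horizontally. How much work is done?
W = F·d·cosθ = (47)(46)cos(60°) = 1081 J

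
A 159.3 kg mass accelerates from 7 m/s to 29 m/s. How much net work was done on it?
W = ΔKE = ½m(v₂² − v₁²) = ½(159.3)(29² − 7²) = 63082.8 J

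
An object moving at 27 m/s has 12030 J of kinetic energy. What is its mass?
m = 2·KE/v² = 2·12030/(27)² = 33.0 kg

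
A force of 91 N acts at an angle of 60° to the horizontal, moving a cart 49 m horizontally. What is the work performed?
W = F·d·cosθ = (91)(49)cos(60°) = 2230 J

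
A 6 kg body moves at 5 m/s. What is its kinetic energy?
KE = ½mv² = ½(6)(5)² = 75.0 J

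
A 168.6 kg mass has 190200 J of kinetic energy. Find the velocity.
v = √(2·KE/m) = √(2·190200/168.6) = 47.5 m/s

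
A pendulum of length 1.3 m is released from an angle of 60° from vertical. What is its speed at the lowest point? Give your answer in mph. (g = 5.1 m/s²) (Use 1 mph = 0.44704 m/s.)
h = L(1 − cosθ) = 1.3(1 − cos60°) = 0.65 m
v = √(2gh) = √(2·5.1·0.65) = 2.57488 m/s = 5.76 mph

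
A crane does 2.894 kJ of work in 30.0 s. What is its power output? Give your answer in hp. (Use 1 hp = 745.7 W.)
Convert to SI: W = 2894.0 J, t = 30.0 s
P = W/t = 2894.0/30.0 = 96.4667 W = 0.1294 hp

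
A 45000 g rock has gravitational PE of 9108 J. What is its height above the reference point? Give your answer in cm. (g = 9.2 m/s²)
Convert to SI: m = 45.0 kg, PE = 9108.0 J
h = PE/(mg) = 9108.0/(45.0·9.2) = 22.0 m = 2200 cm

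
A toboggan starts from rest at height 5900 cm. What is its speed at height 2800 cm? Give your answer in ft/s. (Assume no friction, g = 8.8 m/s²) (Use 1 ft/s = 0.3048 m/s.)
Convert to SI: h₁−h₂ = 31.0 m
mgh₁ = mgh₂ + ½mv² ⇒ v = √(2g(h₁−h₂)) = √(2·8.8·31.0) = 23.3581 m/s = 76.63 ft/s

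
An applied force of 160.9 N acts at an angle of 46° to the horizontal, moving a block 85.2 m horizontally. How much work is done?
W = F·d·cosθ = (160.9)(85.2)cos(46°) = 9523 J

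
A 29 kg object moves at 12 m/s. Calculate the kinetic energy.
KE = ½mv² = ½(29)(12)² = 2088.0 J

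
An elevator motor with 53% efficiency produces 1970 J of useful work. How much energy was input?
W_in = W_out/η = 1970/0.53 = 3717 J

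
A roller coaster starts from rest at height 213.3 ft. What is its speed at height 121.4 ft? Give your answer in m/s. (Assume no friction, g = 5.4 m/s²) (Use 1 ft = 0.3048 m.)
Convert to SI: h₁−h₂ = 28.0111 m
mgh₁ = mgh₂ + ½mv² ⇒ v = √(2g(h₁−h₂)) = √(2·5.4·28.0111) = 17.39 m/s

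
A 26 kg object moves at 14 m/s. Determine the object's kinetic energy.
KE = ½mv² = ½(26)(14)² = 2548.0 J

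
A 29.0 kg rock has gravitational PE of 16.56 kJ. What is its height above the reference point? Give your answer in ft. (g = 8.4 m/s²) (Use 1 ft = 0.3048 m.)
Convert to SI: m = 29.0 kg, PE = 16560.0 J
h = PE/(mg) = 16560.0/(29.0·8.4) = 67.9803 m = 223.0 ft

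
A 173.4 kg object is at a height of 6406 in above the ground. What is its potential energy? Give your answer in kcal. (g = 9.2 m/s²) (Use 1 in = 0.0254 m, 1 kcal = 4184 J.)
Convert to SI: m = 173.4 kg, h = 162.712 m
PE = mgh = (173.4)(9.2)(162.712) = 259572 J = 62.04 kcal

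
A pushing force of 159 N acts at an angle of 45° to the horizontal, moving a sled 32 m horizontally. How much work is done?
W = F·d·cosθ = (159)(32)cos(45°) = 3598 J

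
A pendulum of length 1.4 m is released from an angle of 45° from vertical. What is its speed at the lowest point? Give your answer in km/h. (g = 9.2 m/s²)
h = L(1 − cosθ) = 1.4(1 − cos45°) = 0.410051 m
v = √(2gh) = √(2·9.2·0.410051) = 2.7468 m/s = 9.888 km/h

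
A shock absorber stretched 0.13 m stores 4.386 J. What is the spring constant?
k = 2·PE/x² = 2·4.386/(0.13)² = 519.1 N/m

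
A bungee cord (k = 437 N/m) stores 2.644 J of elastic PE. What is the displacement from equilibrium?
x = √(2·PE/k) = √(2·2.644/437) = 0.11 m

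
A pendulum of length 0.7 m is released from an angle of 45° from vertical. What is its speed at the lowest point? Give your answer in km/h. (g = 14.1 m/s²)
h = L(1 − cosθ) = 0.7(1 − cos45°) = 0.205025 m
v = √(2gh) = √(2·14.1·0.205025) = 2.40452 m/s = 8.656 km/h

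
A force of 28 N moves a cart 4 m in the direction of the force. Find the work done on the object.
W = F·d = (28)(4) = 112.0 J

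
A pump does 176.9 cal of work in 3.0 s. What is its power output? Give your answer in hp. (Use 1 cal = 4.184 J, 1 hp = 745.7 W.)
Convert to SI: W = 740.15 J, t = 3.0 s
P = W/t = 740.15/3.0 = 246.717 W = 0.3309 hp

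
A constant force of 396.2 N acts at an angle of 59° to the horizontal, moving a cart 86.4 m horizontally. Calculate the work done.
W = F·d·cosθ = (396.2)(86.4)cos(59°) = 17630 J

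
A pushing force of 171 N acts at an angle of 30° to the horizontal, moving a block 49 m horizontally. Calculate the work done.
W = F·d·cosθ = (171)(49)cos(30°) = 7256 J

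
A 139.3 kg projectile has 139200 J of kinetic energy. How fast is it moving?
v = √(2·KE/m) = √(2·139200/139.3) = 44.71 m/s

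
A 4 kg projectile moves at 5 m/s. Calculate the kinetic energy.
KE = ½mv² = ½(4)(5)² = 50.0 J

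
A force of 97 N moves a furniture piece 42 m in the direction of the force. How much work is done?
W = F·d = (97)(42) = 4074 J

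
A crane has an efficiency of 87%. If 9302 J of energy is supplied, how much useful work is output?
W_out = η·W_in = 0.87·9302 = 8092.74 J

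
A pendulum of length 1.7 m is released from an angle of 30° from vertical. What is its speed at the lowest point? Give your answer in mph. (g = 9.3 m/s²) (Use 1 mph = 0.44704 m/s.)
h = L(1 − cosθ) = 1.7(1 − cos30°) = 0.227757 m
v = √(2gh) = √(2·9.3·0.227757) = 2.05822 m/s = 4.604 mph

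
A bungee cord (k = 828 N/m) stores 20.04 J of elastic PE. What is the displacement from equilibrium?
x = √(2·PE/k) = √(2·20.04/828) = 0.22 m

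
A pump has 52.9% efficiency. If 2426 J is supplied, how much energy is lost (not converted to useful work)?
W_lost = W_in(1 − η) = 2426·(1 − 0.529) = 1143 J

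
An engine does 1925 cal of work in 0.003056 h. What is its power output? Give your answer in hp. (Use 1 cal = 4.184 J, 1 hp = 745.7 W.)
Convert to SI: W = 8054.2 J, t = 11.0016 s
P = W/t = 8054.2/11.0016 = 732.094 W = 0.9818 hp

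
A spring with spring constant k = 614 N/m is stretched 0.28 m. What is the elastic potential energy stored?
PE = ½kx² = ½(614)(0.28)² = 24.07 J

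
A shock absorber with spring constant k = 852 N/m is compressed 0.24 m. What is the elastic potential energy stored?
PE = ½kx² = ½(852)(0.24)² = 24.54 J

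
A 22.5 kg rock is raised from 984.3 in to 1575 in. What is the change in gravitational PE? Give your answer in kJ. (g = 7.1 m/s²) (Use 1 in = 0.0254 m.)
Convert to SI: m = 22.5 kg, Δh = 15.0038 m
ΔPE = mgΔh = (22.5)(7.1)(15.0038) = 2396.85 J = 2.397 kJ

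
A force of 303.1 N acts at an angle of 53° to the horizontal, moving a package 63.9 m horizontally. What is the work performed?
W = F·d·cosθ = (303.1)(63.9)cos(53°) = 11660 J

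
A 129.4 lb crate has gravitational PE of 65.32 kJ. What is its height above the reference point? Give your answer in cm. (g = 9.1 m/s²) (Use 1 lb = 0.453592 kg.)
Convert to SI: m = 58.6948 kg, PE = 65320.0 J
h = PE/(mg) = 65320.0/(58.6948·9.1) = 122.294 m = 12230 cm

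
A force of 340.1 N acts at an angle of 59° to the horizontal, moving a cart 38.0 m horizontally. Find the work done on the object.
W = F·d·cosθ = (340.1)(38.0)cos(59°) = 6656 J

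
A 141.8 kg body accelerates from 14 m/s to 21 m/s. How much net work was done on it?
W = ΔKE = ½m(v₂² − v₁²) = ½(141.8)(21² − 14²) = 17370.5 J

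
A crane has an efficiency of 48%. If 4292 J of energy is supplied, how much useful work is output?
W_out = η·W_in = 0.48·4292 = 2060.16 J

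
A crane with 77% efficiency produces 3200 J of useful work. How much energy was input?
W_in = W_out/η = 3200/0.77 = 4156 J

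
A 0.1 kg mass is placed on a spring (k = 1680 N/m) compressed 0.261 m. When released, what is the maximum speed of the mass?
½kx² = ½mv² ⇒ v = x√(k/m) = (0.261)√(1680/0.1) = 33.83 m/s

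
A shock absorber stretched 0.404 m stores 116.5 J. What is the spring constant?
k = 2·PE/x² = 2·116.5/(0.404)² = 1428 N/m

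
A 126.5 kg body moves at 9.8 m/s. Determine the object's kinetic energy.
KE = ½mv² = ½(126.5)(9.8)² = 6075 J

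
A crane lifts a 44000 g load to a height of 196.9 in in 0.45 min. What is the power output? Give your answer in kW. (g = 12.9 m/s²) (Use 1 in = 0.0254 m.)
Convert to SI: m = 44.0 kg, h = 5.00126 m, t = 27.0 s
P = mgh/t = (44.0)(12.9)(5.00126)/27.0 = 105.138 W = 0.1051 kW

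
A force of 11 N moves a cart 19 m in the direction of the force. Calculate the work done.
W = F·d = (11)(19) = 209.0 J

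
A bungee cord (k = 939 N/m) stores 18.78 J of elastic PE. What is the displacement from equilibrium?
x = √(2·PE/k) = √(2·18.78/939) = 0.2 m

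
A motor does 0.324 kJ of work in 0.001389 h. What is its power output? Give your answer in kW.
Convert to SI: W = 324.0 J, t = 5.0004 s
P = W/t = 324.0/5.0004 = 64.7948 W = 0.06479 kW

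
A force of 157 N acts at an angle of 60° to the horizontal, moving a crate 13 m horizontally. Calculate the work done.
W = F·d·cosθ = (157)(13)cos(60°) = 1021 J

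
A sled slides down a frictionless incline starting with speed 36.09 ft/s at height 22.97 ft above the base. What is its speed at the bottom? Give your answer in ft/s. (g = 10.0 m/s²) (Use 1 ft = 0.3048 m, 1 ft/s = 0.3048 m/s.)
Convert to SI: v₀ = 11.0002 m/s, h = 7.00126 m
½mv₀² + mgh = ½mv² ⇒ v = √(v₀² + 2gh) = √(11.0002² + 2·10.0·7.00126) = 16.1564 m/s = 53.01 ft/s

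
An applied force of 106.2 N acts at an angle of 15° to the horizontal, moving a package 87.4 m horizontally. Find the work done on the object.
W = F·d·cosθ = (106.2)(87.4)cos(15°) = 8966 J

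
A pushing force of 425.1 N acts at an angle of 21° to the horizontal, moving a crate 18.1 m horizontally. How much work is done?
W = F·d·cosθ = (425.1)(18.1)cos(21°) = 7183 J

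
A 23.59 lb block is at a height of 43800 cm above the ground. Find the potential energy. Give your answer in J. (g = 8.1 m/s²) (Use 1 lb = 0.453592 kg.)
Convert to SI: m = 10.7002 kg, h = 438.0 m
PE = mgh = (10.7002)(8.1)(438.0) = 37960 J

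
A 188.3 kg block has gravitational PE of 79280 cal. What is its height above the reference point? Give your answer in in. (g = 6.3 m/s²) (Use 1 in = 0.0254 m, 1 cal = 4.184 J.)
Convert to SI: m = 188.3 kg, PE = 331708 J
h = PE/(mg) = 331708/(188.3·6.3) = 279.618 m = 11010 in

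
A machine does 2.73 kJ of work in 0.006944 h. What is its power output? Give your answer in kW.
Convert to SI: W = 2730.0 J, t = 24.9984 s
P = W/t = 2730.0/24.9984 = 109.207 W = 0.1092 kW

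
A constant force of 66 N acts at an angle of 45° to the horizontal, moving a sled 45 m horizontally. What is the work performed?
W = F·d·cosθ = (66)(45)cos(45°) = 2100 J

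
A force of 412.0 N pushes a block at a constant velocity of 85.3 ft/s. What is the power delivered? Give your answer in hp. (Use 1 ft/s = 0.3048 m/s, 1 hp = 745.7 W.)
Convert to SI: F = 412.0 N, v = 25.9994 m/s
P = Fv = (412.0)(25.9994) = 10711.8 W = 14.36 hp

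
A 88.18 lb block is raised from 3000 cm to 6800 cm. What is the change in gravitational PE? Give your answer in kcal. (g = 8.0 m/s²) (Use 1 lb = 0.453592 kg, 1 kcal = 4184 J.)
Convert to SI: m = 39.9977 kg, Δh = 38.0 m
ΔPE = mgΔh = (39.9977)(8.0)(38.0) = 12159.3 J = 2.906 kcal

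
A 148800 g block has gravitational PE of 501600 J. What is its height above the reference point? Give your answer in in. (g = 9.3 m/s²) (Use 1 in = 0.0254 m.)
Convert to SI: m = 148.8 kg, PE = 501600 J
h = PE/(mg) = 501600/(148.8·9.3) = 362.47 m = 14270 in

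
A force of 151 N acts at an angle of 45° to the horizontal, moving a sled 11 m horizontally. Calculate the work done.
W = F·d·cosθ = (151)(11)cos(45°) = 1175 J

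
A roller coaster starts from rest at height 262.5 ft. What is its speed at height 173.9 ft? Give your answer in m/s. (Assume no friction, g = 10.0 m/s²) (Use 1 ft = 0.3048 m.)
Convert to SI: h₁−h₂ = 27.0053 m
mgh₁ = mgh₂ + ½mv² ⇒ v = √(2g(h₁−h₂)) = √(2·10.0·27.0053) = 23.24 m/s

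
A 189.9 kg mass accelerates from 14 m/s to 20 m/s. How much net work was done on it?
W = ΔKE = ½m(v₂² − v₁²) = ½(189.9)(20² − 14²) = 19369.8 J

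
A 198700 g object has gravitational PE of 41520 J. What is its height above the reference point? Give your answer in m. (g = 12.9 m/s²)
Convert to SI: m = 198.7 kg, PE = 41520.0 J
h = PE/(mg) = 41520.0/(198.7·12.9) = 16.2 m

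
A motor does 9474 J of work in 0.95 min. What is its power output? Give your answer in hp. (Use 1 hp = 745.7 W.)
Convert to SI: W = 9474.0 J, t = 57.0 s
P = W/t = 9474.0/57.0 = 166.211 W = 0.2229 hp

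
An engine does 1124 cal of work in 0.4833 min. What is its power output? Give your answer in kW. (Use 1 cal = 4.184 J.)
Convert to SI: W = 4702.82 J, t = 28.998 s
P = W/t = 4702.82/28.998 = 162.177 W = 0.1622 kW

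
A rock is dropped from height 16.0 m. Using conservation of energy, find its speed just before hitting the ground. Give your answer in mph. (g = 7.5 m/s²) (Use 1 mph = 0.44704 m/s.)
mgh = ½mv² ⇒ v = √(2gh) = √(2·7.5·16.0) = 15.4919 m/s = 34.65 mph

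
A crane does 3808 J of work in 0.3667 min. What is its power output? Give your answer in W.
Convert to SI: W = 3808.0 J, t = 22.002 s
P = W/t = 3808.0/22.002 = 173.1 W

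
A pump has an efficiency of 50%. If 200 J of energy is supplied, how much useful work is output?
W_out = η·W_in = 0.5·200 = 100.0 J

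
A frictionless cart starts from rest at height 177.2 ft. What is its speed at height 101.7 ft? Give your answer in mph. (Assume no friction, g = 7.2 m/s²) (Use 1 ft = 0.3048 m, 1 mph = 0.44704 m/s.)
Convert to SI: h₁−h₂ = 23.0124 m
mgh₁ = mgh₂ + ½mv² ⇒ v = √(2g(h₁−h₂)) = √(2·7.2·23.0124) = 18.2038 m/s = 40.72 mph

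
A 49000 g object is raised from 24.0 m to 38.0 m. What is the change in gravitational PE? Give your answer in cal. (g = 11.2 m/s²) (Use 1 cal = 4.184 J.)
Convert to SI: m = 49.0 kg, Δh = 14.0 m
ΔPE = mgΔh = (49.0)(11.2)(14.0) = 7683.2 J = 1836 cal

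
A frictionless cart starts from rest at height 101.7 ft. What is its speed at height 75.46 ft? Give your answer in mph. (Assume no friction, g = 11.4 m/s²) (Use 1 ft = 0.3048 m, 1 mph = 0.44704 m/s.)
Convert to SI: h₁−h₂ = 7.99795 m
mgh₁ = mgh₂ + ½mv² ⇒ v = √(2g(h₁−h₂)) = √(2·11.4·7.99795) = 13.5038 m/s = 30.21 mph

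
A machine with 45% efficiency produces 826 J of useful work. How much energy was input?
W_in = W_out/η = 826/0.45 = 1836 J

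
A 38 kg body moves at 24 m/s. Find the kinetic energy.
KE = ½mv² = ½(38)(24)² = 10944.0 J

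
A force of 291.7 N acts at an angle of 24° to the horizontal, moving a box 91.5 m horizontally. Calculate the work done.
W = F·d·cosθ = (291.7)(91.5)cos(24°) = 24380 J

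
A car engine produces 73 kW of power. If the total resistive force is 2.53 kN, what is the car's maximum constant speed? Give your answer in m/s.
Convert to SI: F = 2530.0 N
P = Fv ⇒ v = P/F = 73000 W/2530.0 N = 28.85 m/s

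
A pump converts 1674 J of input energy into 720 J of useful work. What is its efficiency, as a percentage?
η = W_out/W_in = 720/1674 = 43.01%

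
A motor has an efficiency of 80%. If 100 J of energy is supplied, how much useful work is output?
W_out = η·W_in = 0.8·100 = 80.0 J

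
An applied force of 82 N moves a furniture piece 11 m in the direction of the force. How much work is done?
W = F·d = (82)(11) = 902.0 J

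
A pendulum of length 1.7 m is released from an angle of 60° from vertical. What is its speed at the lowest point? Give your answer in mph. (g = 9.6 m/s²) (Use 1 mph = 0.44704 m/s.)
h = L(1 − cosθ) = 1.7(1 − cos60°) = 0.85 m
v = √(2gh) = √(2·9.6·0.85) = 4.0398 m/s = 9.037 mph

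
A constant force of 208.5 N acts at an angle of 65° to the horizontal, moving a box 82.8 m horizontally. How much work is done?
W = F·d·cosθ = (208.5)(82.8)cos(65°) = 7296 J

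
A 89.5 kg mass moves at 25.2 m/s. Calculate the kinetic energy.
KE = ½mv² = ½(89.5)(25.2)² = 28420 J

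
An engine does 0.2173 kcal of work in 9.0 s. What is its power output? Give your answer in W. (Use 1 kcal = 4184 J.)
Convert to SI: W = 909.183 J, t = 9.0 s
P = W/t = 909.183/9.0 = 101.0 W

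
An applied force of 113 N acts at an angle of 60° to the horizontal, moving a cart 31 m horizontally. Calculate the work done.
W = F·d·cosθ = (113)(31)cos(60°) = 1752 J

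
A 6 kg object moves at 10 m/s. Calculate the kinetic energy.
KE = ½mv² = ½(6)(10)² = 300.0 J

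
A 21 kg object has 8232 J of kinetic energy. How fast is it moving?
v = √(2·KE/m) = √(2·8232/21) = 28.0 m/s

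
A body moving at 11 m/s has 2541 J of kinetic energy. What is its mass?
m = 2·KE/v² = 2·2541/(11)² = 42.0 kg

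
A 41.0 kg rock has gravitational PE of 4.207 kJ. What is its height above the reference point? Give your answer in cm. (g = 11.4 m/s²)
Convert to SI: m = 41.0 kg, PE = 4207.0 J
h = PE/(mg) = 4207.0/(41.0·11.4) = 9.00086 m = 900.1 cm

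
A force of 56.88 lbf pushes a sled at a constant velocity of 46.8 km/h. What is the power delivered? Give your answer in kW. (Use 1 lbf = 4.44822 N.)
Convert to SI: F = 253.015 N, v = 13.0 m/s
P = Fv = (253.015)(13.0) = 3289.19 W = 3.289 kW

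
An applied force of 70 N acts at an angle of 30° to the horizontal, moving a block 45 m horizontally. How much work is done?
W = F·d·cosθ = (70)(45)cos(30°) = 2728 J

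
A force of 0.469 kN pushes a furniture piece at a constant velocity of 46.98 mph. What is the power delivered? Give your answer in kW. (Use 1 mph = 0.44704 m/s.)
Convert to SI: F = 469.0 N, v = 21.0019 m/s
P = Fv = (469.0)(21.0019) = 9849.91 W = 9.85 kW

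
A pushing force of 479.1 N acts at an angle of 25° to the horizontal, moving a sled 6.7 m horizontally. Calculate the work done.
W = F·d·cosθ = (479.1)(6.7)cos(25°) = 2909 J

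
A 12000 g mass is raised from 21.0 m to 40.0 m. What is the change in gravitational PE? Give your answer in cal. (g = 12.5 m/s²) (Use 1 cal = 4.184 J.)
Convert to SI: m = 12.0 kg, Δh = 19.0 m
ΔPE = mgΔh = (12.0)(12.5)(19.0) = 2850.0 J = 681.2 cal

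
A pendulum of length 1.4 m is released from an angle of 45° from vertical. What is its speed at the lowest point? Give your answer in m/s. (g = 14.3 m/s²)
h = L(1 − cosθ) = 1.4(1 − cos45°) = 0.410051 m
v = √(2gh) = √(2·14.3·0.410051) = 3.425 m/s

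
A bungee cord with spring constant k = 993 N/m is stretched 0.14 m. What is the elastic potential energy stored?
PE = ½kx² = ½(993)(0.14)² = 9.731 J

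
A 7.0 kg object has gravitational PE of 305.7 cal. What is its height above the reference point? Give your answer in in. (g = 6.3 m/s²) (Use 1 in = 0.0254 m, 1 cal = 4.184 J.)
Convert to SI: m = 7.0 kg, PE = 1279.05 J
h = PE/(mg) = 1279.05/(7.0·6.3) = 29.0034 m = 1142 in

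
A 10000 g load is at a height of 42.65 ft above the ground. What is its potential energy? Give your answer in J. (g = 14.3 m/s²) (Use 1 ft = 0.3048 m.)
Convert to SI: m = 10.0 kg, h = 12.9997 m
PE = mgh = (10.0)(14.3)(12.9997) = 1859 J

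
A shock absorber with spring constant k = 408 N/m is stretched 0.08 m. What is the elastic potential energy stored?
PE = ½kx² = ½(408)(0.08)² = 1.306 J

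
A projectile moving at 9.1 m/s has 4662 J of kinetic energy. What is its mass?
m = 2·KE/v² = 2·4662/(9.1)² = 112.6 kg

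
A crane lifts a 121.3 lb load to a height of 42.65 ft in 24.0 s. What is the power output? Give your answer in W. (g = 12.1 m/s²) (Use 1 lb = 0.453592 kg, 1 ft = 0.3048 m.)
Convert to SI: m = 55.0207 kg, h = 12.9997 m, t = 24.0 s
P = mgh/t = (55.0207)(12.1)(12.9997)/24.0 = 360.6 W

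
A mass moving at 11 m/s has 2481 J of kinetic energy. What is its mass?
m = 2·KE/v² = 2·2481/(11)² = 41.01 kg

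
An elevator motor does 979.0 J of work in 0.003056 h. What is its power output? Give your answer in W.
Convert to SI: W = 979.0 J, t = 11.0016 s
P = W/t = 979.0/11.0016 = 88.99 W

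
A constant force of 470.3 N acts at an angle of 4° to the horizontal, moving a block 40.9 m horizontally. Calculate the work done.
W = F·d·cosθ = (470.3)(40.9)cos(4°) = 19190 J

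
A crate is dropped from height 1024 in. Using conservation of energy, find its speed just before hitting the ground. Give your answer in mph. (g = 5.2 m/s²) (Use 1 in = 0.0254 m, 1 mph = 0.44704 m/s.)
Convert to SI: h = 26.0096 m
mgh = ½mv² ⇒ v = √(2gh) = √(2·5.2·26.0096) = 16.4469 m/s = 36.79 mph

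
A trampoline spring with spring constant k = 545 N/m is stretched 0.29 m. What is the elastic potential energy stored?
PE = ½kx² = ½(545)(0.29)² = 22.92 J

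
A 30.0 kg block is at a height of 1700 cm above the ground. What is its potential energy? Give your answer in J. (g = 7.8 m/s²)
Convert to SI: m = 30.0 kg, h = 17.0 m
PE = mgh = (30.0)(7.8)(17.0) = 3978 J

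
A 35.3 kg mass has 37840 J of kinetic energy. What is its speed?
v = √(2·KE/m) = √(2·37840/35.3) = 46.3 m/s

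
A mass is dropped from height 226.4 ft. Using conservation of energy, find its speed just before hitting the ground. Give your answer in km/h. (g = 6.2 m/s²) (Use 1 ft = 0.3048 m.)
Convert to SI: h = 69.0067 m
mgh = ½mv² ⇒ v = √(2gh) = √(2·6.2·69.0067) = 29.2521 m/s = 105.3 km/h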